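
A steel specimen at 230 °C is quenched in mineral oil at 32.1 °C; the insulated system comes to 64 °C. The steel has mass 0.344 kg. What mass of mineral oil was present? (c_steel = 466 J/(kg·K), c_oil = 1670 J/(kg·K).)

m ≈ 0.5 kg

Net heat exchanged in the isolated system is zero:
0.344·466·(64 − 230) + m·1670·(64 − 32.1) = 0
53273 m = 26610
m = 26610/53273 ≈ 0.4995 kg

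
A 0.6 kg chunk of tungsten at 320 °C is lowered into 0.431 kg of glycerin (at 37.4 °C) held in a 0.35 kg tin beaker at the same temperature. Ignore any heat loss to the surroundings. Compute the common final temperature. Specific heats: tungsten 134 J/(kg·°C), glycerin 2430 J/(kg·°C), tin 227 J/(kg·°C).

T_f ≈ 56.2 °C

Conservation of energy gives ΣQ = 0:
0.6·134·(T − 320) + 0.431·2430·(T − 37.4) + 0.35·227·(T − 37.4) = 0
80.4(T − 320) + 1047.3(T − 37.4) + 79.45(T − 37.4) = 0
(80.4 + 1047.3 + 79.45) T = 80.4·320 + 1047.3·37.4 + 79.45·37.4
T ≈ 56.22 °C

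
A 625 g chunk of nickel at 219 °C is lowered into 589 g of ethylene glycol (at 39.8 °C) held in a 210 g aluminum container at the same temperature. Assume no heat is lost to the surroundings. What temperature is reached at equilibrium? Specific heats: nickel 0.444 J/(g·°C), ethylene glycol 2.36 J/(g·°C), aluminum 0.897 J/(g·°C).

T_f ≈ 66.6 °C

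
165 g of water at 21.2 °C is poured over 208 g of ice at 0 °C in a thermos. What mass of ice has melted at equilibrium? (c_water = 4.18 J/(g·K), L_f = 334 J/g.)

m_melted ≈ 43.8 g

Cooling the water to 0 °C releases 165·4.18·21.2 = 14622 J.
Fully melting the ice requires m_ice L_f = 208·334 = 69472 J.
Since 14622 < 69472 J, not all the ice melts; equilibrium is at 0 °C.
m_melt = 14622 / L_f = 43.78 g.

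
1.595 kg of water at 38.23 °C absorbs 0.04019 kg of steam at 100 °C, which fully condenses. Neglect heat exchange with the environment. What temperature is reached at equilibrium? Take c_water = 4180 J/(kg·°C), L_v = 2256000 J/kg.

T_f ≈ 53.0 °C

Let T be the final temperature. ΣQ_i = 0:
latent heat released on condensation: 0.04019·2256000 = 90669
  condensed water 100 °C→T: 167.99(T − 100)
  water warms: 1.595·4180·(T − 38.23) = 6667.1(T − 38.23)
6835.1 T = 90669 + 16799 + 254883 = 362351
T ≈ 53.01 °C — below 100 °C, confirming all the steam condensed.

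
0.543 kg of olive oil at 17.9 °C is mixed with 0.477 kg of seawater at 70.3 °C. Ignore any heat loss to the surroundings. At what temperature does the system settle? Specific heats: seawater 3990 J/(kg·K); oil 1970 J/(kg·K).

Let T be the final temperature. ΣQ_i = 0:
0.477×3990×(T − 70.3) + 0.543×1970×(T − 17.9) = 0
2972.9 T = 152945
T ≈ 51.45 °C

T_f ≈ 51.4 °C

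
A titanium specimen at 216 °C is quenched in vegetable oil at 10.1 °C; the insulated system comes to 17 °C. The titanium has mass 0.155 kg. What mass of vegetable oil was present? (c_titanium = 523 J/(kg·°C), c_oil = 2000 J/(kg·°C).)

m ≈ 1.17 kg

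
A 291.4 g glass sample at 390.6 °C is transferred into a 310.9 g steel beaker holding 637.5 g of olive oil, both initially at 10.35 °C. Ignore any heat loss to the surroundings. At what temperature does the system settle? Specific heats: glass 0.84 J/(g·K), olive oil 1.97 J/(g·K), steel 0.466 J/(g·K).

T_f is the heat-capacity-weighted average of the initial temperatures:
T_f = (244.78×390.6 + 1255.9×10.35 + 144.88×10.35) / (244.78 + 1255.9 + 144.88)
    = 110107 / 1645.5 ≈ 66.91 °C

T_f ≈ 66.9 °C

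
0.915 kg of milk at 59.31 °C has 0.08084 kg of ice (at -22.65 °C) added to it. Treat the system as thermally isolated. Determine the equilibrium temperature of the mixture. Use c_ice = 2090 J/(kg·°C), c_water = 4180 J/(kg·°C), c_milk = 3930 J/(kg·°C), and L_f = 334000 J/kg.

Setting the total heat transfer to zero:
ice -22.65→0 °C: 0.08084×2090×22.65 = 3826.8; melt ice: 0.08084×334000 = 27001; meltwater 0→T: 0.08084×4180×T = 337.91 T; milk cools: 0.915×3930×(T − 59.31) = 3596(T − 59.31)
3933.9 T = 213276 − 30827 = 182448
T ≈ 46.38 °C. Since T > 0 °C, the all-ice-melts assumption holds.

T_f ≈ 46.4 °C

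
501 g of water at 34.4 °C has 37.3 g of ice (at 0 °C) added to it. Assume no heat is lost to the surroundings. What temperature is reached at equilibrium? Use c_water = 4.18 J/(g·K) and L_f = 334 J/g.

T_f ≈ 26.5 °C

Taking heat into each body as positive, Σ m c ΔT = 0:
melt ice: 37.3·334 = 12458
  meltwater 0→T: 37.3·4.18·T = 155.91 T
  water cools: 501·4.18·(T − 34.4) = 2094.2(T − 34.4)
2250.1 T = 72040 − 12458 = 59582
T ≈ 26.48 °C (positive, so assuming full melt was valid).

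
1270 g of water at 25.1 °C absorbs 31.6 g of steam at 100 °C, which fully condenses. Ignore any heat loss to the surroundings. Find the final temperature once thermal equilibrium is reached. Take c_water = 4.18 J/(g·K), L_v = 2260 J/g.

Conservation of energy gives ΣQ = 0:
steam→water at 100 °C releases m L_v = 31.6×2260 = 71416; condensate cools 100→T: 31.6×4.18×(T − 100) = 132.09(T − 100); water warms: 1270×4.18×(T − 25.1) = 5308.6(T − 25.1)
5440.7 T = 71416 + 13209 + 133246 = 217871
T ≈ 40.04 °C — below 100 °C, confirming all the steam condensed.

T_f ≈ 40.0 °C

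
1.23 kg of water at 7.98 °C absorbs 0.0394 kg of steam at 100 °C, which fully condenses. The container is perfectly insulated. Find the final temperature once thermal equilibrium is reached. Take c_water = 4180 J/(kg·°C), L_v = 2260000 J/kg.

Conservation of energy gives ΣQ = 0:
condense steam: −0.0394·2260000 = −89044
  condensate cools 100→T: 0.0394·4180·(T − 100) = 164.69(T − 100)
  original water: 5141.4(T − 7.98)
5306.1 T = 89044 + 16469 + 41028 = 146542
T ≈ 27.62 °C (< 100 °C, so full condensation is consistent).

T_f ≈ 27.6 °C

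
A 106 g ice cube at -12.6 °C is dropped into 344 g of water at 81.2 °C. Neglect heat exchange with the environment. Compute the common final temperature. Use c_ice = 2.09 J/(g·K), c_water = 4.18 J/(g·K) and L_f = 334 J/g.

T_f ≈ 41.8 °C

Conservation of energy gives ΣQ = 0:
warm ice to 0 °C: 106×2.09×(0 − (-12.6)) = 2791.4
  fusion: m_ice L_f = 106×334 = 35404
  meltwater 0→T: 106×4.18×T = 443.08 T
  water cools: 344×4.18×(T − 81.2) = 1437.9(T − 81.2)
1881 T = 116759 − 38195 = 78564
T ≈ 41.77 °C (positive, so assuming full melt was valid).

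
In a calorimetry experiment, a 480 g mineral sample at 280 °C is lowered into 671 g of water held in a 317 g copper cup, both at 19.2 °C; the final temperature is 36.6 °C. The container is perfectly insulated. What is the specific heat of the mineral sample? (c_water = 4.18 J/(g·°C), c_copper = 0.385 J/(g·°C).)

Energy conservation, ΣQ = 0:
480×c×(36.6 − 280) + 671×4.18×(36.6 − 19.2) + 317×0.385×(36.6 − 19.2) = 0
-116832 c = -50927
c = -50927/-116832 ≈ 0.4359 J/(g·°C)

c ≈ 0.436 J/(g·°C)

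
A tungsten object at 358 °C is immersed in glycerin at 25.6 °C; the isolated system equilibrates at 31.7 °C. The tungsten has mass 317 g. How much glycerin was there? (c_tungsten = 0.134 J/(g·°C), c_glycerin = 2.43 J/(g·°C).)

Setting the total heat transfer to zero:
317×0.134×(31.7 − 358) + m×2.43×(31.7 − 25.6) = 0
14.82 m = 13861
m = 13861/14.82 ≈ 935.1 g

m ≈ 935 g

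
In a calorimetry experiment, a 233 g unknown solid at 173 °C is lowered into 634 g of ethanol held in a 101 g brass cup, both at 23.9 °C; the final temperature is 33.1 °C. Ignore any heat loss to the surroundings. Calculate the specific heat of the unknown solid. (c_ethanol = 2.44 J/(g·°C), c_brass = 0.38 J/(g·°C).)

c ≈ 0.447 J/(g·°C)

Setting the total heat transfer to zero:
233·c·(33.1 − 173) + 634·2.44·(33.1 − 23.9) + 101·0.38·(33.1 − 23.9) = 0
-32597 c = -14585
c = -14585/-32597 ≈ 0.4474 J/(g·°C)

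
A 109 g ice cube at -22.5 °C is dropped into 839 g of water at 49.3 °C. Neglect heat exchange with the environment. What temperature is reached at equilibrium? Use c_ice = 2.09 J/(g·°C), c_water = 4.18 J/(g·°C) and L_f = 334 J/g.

T_f ≈ 33.2 °C

Sum of m c ΔT and latent-heat terms is zero:
warm ice to 0 °C: 109×2.09×(0 − (-22.5)) = 5125.7
  latent heat to melt: 109×334 = 36406
  meltwater 0→T: 109×4.18×T = 455.62 T
  water cools: 839×4.18×(T − 49.3) = 3507(T − 49.3)
3962.6 T = 172896 − 41532 = 131364
T ≈ 33.15 °C. Since T > 0 °C, the all-ice-melts assumption holds.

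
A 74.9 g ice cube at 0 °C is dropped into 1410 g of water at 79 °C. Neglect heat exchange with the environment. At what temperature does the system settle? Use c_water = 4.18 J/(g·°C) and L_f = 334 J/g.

Taking heat into each body as positive, Σ m c ΔT = 0:
melt ice: 74.9·334 = 25017
  warm the meltwater: 313.08 T
  water: 5893.8(T − 79)
6206.9 T = 465610 − 25017 = 440594
T ≈ 70.98 °C. Since T > 0 °C, the all-ice-melts assumption holds.

T_f ≈ 71.0 °C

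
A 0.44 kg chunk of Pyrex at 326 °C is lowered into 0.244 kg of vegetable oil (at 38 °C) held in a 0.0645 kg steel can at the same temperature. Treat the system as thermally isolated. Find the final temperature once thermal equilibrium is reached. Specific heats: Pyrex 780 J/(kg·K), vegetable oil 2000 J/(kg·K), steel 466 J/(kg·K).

Let T be the final temperature. ΣQ_i = 0:
0.44·780·(T − 326) + 0.244·2000·(T − 38) + 0.0645·466·(T − 38) = 0
343.2(T − 326) + 488(T − 38) + 30.06(T − 38) = 0
(343.2 + 488 + 30.06) T = 343.2·326 + 488·38 + 30.06·38
T = 131569 / 861.26 = 153 °C

T_f ≈ 152.8 °C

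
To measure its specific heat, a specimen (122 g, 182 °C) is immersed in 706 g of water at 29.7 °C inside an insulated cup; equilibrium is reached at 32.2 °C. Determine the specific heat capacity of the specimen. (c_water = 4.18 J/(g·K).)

m_s c (T_s − T_f) = m_water c_water (T_f − T_0):
122·c·(182 − 32.2) = 706·4.18·(32.2 − 29.7)
18276 c = 7377.7  ⇒  c ≈ 0.4037 J/(g·K)

c ≈ 0.404 J/(g·K)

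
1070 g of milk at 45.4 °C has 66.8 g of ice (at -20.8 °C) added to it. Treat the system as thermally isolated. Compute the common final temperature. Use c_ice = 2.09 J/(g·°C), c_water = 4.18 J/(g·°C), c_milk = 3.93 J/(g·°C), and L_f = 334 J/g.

T_f ≈ 37.0 °C

Energy balance with sensible and latent terms:
warm ice to 0 °C: 66.8×2.09×(0 − (-20.8)) = 2903.9
  melt ice: 66.8×334 = 22311
  meltwater 0→T: 66.8×4.18×T = 279.22 T
  milk cools: 1070×3.93×(T − 45.4) = 4205.1(T − 45.4)
4484.3 T = 190912 − 25215 = 165696
T ≈ 36.95 °C (positive, so assuming full melt was valid).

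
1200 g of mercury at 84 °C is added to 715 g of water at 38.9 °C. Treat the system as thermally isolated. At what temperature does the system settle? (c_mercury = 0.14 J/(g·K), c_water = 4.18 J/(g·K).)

Net heat exchanged in the isolated system is zero:
1200*0.14*(T − 84) + 715*4.18*(T − 38.9) = 0
(168 + 2988.7) T = 168*84 + 2988.7*38.9
T ≈ 41.30 °C

T_f ≈ 41.3 °C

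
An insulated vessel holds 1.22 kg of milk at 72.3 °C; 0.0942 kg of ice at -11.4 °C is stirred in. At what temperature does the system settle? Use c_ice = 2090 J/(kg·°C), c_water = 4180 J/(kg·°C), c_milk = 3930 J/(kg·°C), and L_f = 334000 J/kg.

Setting the total heat transfer to zero:
ice -11.4→0 °C: 0.0942·2090·11.4 = 2244.4; melt ice: 0.0942·334000 = 31463; warm the meltwater: 393.76 T; milk: 4794.6(T − 72.3)
5188.4 T = 346650 − 33707 = 312942
T ≈ 60.32 °C. Since T > 0 °C, the all-ice-melts assumption holds.

T_f ≈ 60.3 °C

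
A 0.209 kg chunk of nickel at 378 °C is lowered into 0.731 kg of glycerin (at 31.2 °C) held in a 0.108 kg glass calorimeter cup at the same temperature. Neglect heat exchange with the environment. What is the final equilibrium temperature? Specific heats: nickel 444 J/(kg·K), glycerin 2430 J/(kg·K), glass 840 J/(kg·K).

T_f ≈ 47.6 °C

Heat gained plus heat lost sum to zero:
0.209*444*(T − 378) + 0.731*2430*(T − 31.2) + 0.108*840*(T − 31.2) = 0
(92.8 + 1776.3 + 90.72) T = 92.8*378 + 1776.3*31.2 + 90.72*31.2
T ≈ 47.62 °C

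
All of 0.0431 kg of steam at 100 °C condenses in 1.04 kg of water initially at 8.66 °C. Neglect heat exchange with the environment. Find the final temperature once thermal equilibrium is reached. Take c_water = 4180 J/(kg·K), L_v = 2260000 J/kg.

T_f ≈ 33.8 °C

Energy balance with sensible and latent terms:
steam→water at 100 °C releases m L_v = 0.0431×2260000 = 97406
  condensate cools 100→T: 0.0431×4180×(T − 100) = 180.16(T − 100)
  water warms: 1.04×4180×(T − 8.66) = 4347.2(T − 8.66)
4527.4 T = 97406 + 18016 + 37647 = 153069
T ≈ 33.81 °C (< 100 °C, so full condensation is consistent).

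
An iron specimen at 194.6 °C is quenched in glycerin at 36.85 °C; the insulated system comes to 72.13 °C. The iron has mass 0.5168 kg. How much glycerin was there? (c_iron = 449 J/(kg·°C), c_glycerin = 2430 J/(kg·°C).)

Taking heat into each body as positive, Σ m c ΔT = 0:
0.5168×449×(72.13 − 194.6) + m×2430×(72.13 − 36.85) = 0
85730 m = 28418
m = 28418/85730 ≈ 0.3315 kg

m ≈ 0.331 kg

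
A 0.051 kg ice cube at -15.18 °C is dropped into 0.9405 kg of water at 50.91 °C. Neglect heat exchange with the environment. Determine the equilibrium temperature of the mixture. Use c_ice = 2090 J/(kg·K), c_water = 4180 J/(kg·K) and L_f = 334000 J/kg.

T_f ≈ 43.8 °C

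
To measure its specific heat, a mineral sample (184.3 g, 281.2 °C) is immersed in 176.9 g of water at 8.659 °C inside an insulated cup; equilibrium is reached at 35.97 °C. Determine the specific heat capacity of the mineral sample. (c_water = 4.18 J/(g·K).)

c ≈ 0.447 J/(g·K)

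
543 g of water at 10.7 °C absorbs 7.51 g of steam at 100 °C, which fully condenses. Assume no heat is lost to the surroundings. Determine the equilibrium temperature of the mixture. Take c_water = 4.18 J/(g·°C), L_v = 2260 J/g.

Let T be the final temperature. ΣQ_i = 0:
steam→water at 100 °C releases m L_v = 7.51·2260 = 16973
  condensed water 100 °C→T: 31.39(T − 100)
  original water: 2269.7(T − 10.7)
2301.1 T = 16973 + 3139.2 + 24286 = 44398
T ≈ 19.29 °C — below 100 °C, confirming all the steam condensed.

T_f ≈ 19.3 °C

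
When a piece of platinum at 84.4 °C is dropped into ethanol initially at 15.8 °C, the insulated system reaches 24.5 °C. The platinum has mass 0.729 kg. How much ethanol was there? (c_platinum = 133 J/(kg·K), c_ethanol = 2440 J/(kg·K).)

m ≈ 0.274 kg

|Q_platinum| = |Q_ethanol|:
0.729×133×(84.4 − 24.5) = m×2440×(24.5 − 15.8)
21228 m = 5807.7  ⇒  m ≈ 0.2736 kg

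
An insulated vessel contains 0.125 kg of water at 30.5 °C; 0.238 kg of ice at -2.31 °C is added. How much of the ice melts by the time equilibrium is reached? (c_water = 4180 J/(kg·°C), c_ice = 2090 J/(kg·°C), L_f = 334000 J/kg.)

m_melted ≈ 0.0443 kg

Cooling the water to 0 °C releases 0.125·4180·30.5 = 15936 J.
Warming the ice to 0 °C takes 0.238·2090·2.31 = 1149 J, leaving 14787 J for melting.
To melt every bit of ice: 0.238·334000 = 79492 J.
That's not enough to melt it all — equilibrium is at 0 °C with ice remaining.
m_melted·334000 = 14787  ⇒  m_melted ≈ 0.04427 kg.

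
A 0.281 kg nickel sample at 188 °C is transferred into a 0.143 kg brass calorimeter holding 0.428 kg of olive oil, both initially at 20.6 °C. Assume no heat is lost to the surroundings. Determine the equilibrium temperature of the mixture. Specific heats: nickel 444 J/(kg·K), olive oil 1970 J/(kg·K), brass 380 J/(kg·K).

T_f ≈ 41.0 °C

Conservation of energy gives ΣQ = 0:
0.281·444·(T − 188) + 0.428·1970·(T − 20.6) + 0.143·380·(T − 20.6) = 0
124.76(T − 188) + 843.16(T − 20.6) + 54.34(T − 20.6) = 0
(124.76 + 843.16 + 54.34) T = 124.76·188 + 843.16·20.6 + 54.34·20.6
T ≈ 41.03 °C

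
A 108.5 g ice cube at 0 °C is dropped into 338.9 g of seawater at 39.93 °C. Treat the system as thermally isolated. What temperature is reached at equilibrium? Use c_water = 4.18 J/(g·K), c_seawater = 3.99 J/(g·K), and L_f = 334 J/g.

T_f ≈ 9.8 °C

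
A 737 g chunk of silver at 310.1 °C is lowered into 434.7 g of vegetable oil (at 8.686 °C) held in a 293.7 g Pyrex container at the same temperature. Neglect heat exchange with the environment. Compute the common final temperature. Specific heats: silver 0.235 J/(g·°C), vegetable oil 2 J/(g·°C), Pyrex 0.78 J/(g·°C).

T_f ≈ 49.7 °C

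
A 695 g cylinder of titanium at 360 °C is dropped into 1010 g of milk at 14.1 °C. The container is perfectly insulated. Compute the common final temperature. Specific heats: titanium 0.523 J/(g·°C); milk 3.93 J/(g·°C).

T_f ≈ 43.1 °C

Set heat shed by the hot body equal to heat absorbed by the cold body:
695*0.523*(360 − T) = 1010*3.93*(T − 14.1)
363.49(360 − T) = 3969.3(T − 14.1)
4332.8 T = 186822  ⇒  T ≈ 43.12 °C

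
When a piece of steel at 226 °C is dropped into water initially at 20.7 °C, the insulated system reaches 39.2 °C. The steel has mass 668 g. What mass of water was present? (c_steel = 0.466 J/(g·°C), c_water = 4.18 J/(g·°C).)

Setting the total heat transfer to zero:
668×0.466×(39.2 − 226) + m×4.18×(39.2 − 20.7) = 0
77.33 m = 58149
m = 58149/77.33 ≈ 752 g

m ≈ 752 g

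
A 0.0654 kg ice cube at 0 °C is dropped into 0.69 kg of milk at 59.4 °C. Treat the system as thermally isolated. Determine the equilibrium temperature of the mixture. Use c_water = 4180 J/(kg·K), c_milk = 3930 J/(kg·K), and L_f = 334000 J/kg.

T_f ≈ 46.6 °C

Let T be the final temperature. ΣQ_i = 0:
latent heat to melt: 0.0654·334000 = 21844
  warm the meltwater: 273.37 T
  milk: 2711.7(T − 59.4)
2985.1 T = 161075 − 21844 = 139231
T ≈ 46.64 °C — above 0 °C, consistent with complete melting.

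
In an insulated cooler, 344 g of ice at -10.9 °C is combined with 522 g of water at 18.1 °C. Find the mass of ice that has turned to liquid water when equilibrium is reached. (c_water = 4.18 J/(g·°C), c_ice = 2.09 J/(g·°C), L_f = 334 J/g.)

m_melted ≈ 94.8 g

Heat available from the water dropping to 0 °C: 522·4.18·18.1 = 39493 J.
Warming the ice to 0 °C takes 344·2.09·10.9 = 7836.7 J, leaving 31657 J for melting.
Melting all 344 g of ice would need 344·334 = 114896 J.
Since 31657 < 114896 J, not all the ice melts; equilibrium is at 0 °C.
m_melt = 31657 / L_f = 94.78 g.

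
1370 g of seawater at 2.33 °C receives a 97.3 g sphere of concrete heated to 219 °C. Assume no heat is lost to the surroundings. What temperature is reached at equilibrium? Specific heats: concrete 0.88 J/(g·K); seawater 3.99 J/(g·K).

Net heat exchanged in the isolated system is zero:
97.3*0.88*(T − 219) + 1370*3.99*(T − 2.33) = 0
85.62(T − 219) + 5466.3(T − 2.33) = 0
(85.62 + 5466.3) T = 85.62*219 + 5466.3*2.33
T = 31488/5551.9 ≈ 5.67 °C

T_f ≈ 5.7 °C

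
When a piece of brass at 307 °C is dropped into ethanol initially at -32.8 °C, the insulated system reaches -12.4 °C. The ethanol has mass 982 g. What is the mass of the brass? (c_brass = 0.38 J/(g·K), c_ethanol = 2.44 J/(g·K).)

|Q_brass| = |Q_ethanol|:
m·0.38·(307 − -12.4) = 982·2.44·(-12.4 − (-32.8))
121.37 m = 48880  ⇒  m ≈ 402.7 g

m ≈ 403 g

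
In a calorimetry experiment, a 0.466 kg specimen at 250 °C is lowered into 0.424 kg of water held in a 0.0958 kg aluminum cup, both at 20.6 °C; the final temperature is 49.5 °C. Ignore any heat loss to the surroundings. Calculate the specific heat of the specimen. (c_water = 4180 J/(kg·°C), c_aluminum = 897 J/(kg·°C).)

c ≈ 575 J/(kg·°C)

Conservation of energy gives ΣQ = 0:
0.466×c×(49.5 − 250) + 0.424×4180×(49.5 − 20.6) + 0.0958×897×(49.5 − 20.6) = 0
-93.43 c = -53704
c = -53704/-93.43 ≈ 574.8 J/(kg·°C)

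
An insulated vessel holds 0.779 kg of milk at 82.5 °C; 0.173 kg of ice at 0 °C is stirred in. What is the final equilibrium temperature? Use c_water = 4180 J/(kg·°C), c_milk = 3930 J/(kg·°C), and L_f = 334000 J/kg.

T_f ≈ 51.5 °C

Heat gained plus heat lost sum to zero:
fusion: m_ice L_f = 0.173·334000 = 57782
  warm the meltwater: 723.14 T
  milk: 3061.5(T − 82.5)
3784.6 T = 252571 − 57782 = 194789
T ≈ 51.47 °C (positive, so assuming full melt was valid).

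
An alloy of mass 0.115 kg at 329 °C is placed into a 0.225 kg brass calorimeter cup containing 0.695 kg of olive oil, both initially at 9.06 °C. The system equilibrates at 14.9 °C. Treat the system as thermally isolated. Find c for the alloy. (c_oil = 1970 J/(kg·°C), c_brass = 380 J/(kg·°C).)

c ≈ 235 J/(kg·°C)

Conservation of energy gives ΣQ = 0:
0.115·c·(14.9 − 329) + 0.695·1970·(14.9 − 9.06) + 0.225·380·(14.9 − 9.06) = 0
-36.12 c = -8495.2
c = -8495.2/-36.12 ≈ 235.2 J/(kg·°C)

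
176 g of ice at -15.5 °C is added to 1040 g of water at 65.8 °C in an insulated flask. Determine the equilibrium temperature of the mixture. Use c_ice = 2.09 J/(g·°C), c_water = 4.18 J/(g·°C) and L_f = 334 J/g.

Sum of m c ΔT and latent-heat terms is zero:
warm ice to 0 °C: 176·2.09·(0 − (-15.5)) = 5701.5
  fusion: m_ice L_f = 176·334 = 58784
  meltwater 0→T: 176·4.18·T = 735.68 T
  water: 4347.2(T − 65.8)
5082.9 T = 286046 − 64486 = 221560
T ≈ 43.59 °C — above 0 °C, consistent with complete melting.

T_f ≈ 43.6 °C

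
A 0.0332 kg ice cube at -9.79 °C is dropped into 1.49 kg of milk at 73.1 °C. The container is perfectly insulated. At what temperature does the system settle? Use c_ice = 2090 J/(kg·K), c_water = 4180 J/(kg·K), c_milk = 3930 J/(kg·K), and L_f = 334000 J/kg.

Net heat exchanged in the isolated system is zero:
ice -9.79→0 °C: 0.0332×2090×9.79 = 679.31
  melt ice: 0.0332×334000 = 11089
  meltwater 0→T: 0.0332×4180×T = 138.78 T
  milk: 5855.7(T − 73.1)
5994.5 T = 428052 − 11768 = 416284
T ≈ 69.44 °C — above 0 °C, consistent with complete melting.

T_f ≈ 69.4 °C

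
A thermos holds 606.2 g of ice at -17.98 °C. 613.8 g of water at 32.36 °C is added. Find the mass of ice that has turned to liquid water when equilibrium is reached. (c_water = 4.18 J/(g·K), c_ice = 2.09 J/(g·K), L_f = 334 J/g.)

Heat available from the water dropping to 0 °C: 613.8·4.18·32.36 = 83026 J.
Of that, 606.2·2.09·17.98 = 22780 J goes to bring the ice to 0 °C, leaving 60246 J.
Fully melting the ice requires m_ice L_f = 606.2·334 = 202471 J.
That's not enough to melt it all — equilibrium is at 0 °C with ice remaining.
Mass melted = 60246/334 ≈ 180.4 g.

m_melted ≈ 180 g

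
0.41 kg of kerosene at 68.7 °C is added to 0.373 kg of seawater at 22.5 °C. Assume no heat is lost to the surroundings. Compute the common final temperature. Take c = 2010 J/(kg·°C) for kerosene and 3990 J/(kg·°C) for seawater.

Heat lost by the kerosene equals heat gained by the seawater:
0.41*2010*(68.7 − T) = 0.373*3990*(T − 22.5)
824.1(68.7 − T) = 1488.3(T − 22.5)
2312.4 T = 90102  ⇒  T ≈ 38.97 °C

T_f ≈ 39.0 °C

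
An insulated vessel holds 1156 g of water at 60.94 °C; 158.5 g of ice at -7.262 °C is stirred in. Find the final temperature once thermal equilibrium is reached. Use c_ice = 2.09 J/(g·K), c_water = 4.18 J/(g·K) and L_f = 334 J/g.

T_f ≈ 43.5 °C

Heat gained plus heat lost sum to zero:
warm ice to 0 °C: 158.5·2.09·(0 − (-7.262)) = 2405.6; melt ice: 158.5·334 = 52939; meltwater 0→T: 158.5·4.18·T = 662.53 T; water: 4832.1(T − 60.94)
5494.6 T = 294467 − 55345 = 239122
T ≈ 43.52 °C. Since T > 0 °C, the all-ice-melts assumption holds.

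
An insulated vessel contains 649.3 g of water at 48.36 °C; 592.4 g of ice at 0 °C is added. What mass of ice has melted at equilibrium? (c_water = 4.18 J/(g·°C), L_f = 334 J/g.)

Water can give up m c ΔT = 649.3·4.18·48.36 = 131253 J before reaching 0 °C.
Melting all 592.4 g of ice would need 592.4·334 = 197862 J.
131253 J < 197862 J, so only part of the ice melts and the system sits at 0 °C.
m_melt = 131253 / L_f = 393 g.

m_melted ≈ 393 g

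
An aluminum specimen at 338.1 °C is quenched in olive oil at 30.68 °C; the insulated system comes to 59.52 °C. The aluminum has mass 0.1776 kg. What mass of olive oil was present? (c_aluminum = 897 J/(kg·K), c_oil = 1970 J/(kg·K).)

Heat lost by the aluminum = heat gained by the oil:
0.1776·897·(338.1 − 59.52) = m·1970·(59.52 − 30.68)
56815 m = 44380  ⇒  m ≈ 0.7811 kg

m ≈ 0.781 kg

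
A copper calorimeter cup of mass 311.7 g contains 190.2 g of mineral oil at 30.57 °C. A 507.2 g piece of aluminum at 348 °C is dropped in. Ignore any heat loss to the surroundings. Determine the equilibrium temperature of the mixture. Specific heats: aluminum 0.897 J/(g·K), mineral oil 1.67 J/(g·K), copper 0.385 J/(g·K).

T_f ≈ 192.4 °C

Net heat exchanged in the isolated system is zero:
507.2·0.897·(T − 348) + 190.2·1.67·(T − 30.57) + 311.7·0.385·(T − 30.57) = 0
(454.96 + 317.63 + 120) T = 454.96·348 + 317.63·30.57 + 120·30.57
T = 171704 / 892.6 = 192 °C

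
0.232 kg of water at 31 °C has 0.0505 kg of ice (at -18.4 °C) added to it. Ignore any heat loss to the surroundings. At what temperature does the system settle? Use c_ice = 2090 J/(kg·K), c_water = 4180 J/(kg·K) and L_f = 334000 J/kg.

Sum of m c ΔT and latent-heat terms is zero:
warm ice to 0 °C: 0.0505×2090×(0 − (-18.4)) = 1942
  fusion: m_ice L_f = 0.0505×334000 = 16867
  meltwater 0→T: 0.0505×4180×T = 211.09 T
  water cools: 0.232×4180×(T − 31) = 969.76(T − 31)
1180.9 T = 30063 − 18809 = 11254
T ≈ 9.53 °C (positive, so assuming full melt was valid).

T_f ≈ 9.5 °C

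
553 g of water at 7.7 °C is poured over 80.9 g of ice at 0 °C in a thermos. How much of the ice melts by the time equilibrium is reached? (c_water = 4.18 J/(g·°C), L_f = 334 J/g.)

m_melted ≈ 53.3 g

Water can give up m c ΔT = 553·4.18·7.7 = 17799 J before reaching 0 °C.
Melting all 80.9 g of ice would need 80.9·334 = 27021 J.
Since 17799 < 27021 J, not all the ice melts; equilibrium is at 0 °C.
m_melted·334 = 17799  ⇒  m_melted ≈ 53.29 g.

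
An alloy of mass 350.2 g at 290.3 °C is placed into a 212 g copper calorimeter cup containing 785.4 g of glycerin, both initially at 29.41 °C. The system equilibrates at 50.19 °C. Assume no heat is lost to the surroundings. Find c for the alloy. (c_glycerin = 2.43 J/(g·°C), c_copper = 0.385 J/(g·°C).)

c ≈ 0.492 J/(g·°C)

Conservation of energy gives ΣQ = 0:
350.2×c×(50.19 − 290.3) + 785.4×2.43×(50.19 − 29.41) + 212×0.385×(50.19 − 29.41) = 0
-84087 c = -41355
c = -41355/-84087 ≈ 0.4918 J/(g·°C)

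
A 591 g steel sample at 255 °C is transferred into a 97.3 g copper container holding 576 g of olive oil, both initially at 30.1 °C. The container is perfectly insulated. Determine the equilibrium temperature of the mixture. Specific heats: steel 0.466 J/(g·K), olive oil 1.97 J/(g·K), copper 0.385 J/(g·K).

Heat gained plus heat lost sum to zero:
591*0.466*(T − 255) + 576*1.97*(T − 30.1) + 97.3*0.385*(T − 30.1) = 0
(275.41 + 1134.7 + 37.46) T = 275.41*255 + 1134.7*30.1 + 37.46*30.1
T ≈ 72.89 °C

T_f ≈ 72.9 °C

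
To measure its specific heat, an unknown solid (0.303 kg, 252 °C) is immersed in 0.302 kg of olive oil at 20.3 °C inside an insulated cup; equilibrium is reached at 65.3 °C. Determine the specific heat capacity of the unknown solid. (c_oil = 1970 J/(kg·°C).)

c ≈ 473 J/(kg·°C)

Heat lost by the unknown solid = heat gained by the oil:
0.303×c×(252 − 65.3) = 0.302×1970×(65.3 − 20.3)
56.57 c = 26772  ⇒  c ≈ 473.3 J/(kg·°C)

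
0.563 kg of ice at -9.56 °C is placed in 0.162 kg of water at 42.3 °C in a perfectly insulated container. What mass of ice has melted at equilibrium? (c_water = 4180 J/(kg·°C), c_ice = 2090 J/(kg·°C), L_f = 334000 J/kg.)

m_melted ≈ 0.0521 kg

Cooling the water to 0 °C releases 0.162·4180·42.3 = 28644 J.
Of that, 0.563·2090·9.56 = 11249 J goes to bring the ice to 0 °C, leaving 17395 J.
Melting all 0.563 kg of ice would need 0.563·334000 = 188042 J.
That's not enough to melt it all — equilibrium is at 0 °C with ice remaining.
m_melt = 17395 / L_f = 0.05208 kg.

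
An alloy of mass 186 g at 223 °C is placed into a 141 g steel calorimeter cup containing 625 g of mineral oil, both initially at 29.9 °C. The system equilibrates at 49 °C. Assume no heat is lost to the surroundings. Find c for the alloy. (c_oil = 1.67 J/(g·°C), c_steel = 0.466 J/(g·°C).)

c ≈ 0.655 J/(g·°C)

Setting the total heat transfer to zero:
186·c·(49 − 223) + 625·1.67·(49 − 29.9) + 141·0.466·(49 − 29.9) = 0
-32364 c = -21191
c = -21191/-32364 ≈ 0.6548 J/(g·°C)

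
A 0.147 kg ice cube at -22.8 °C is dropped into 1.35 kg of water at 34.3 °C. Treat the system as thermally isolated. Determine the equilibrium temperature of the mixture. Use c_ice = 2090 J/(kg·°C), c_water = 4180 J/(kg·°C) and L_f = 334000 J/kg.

Let T be the final temperature. ΣQ_i = 0:
warm ice to 0 °C: 0.147·2090·(0 − (-22.8)) = 7004.8; melt ice: 0.147·334000 = 49098; meltwater 0→T: 0.147·4180·T = 614.46 T; water cools: 1.35·4180·(T − 34.3) = 5643(T − 34.3)
6257.5 T = 193555 − 56103 = 137452
T ≈ 21.97 °C — above 0 °C, consistent with complete melting.

T_f ≈ 22.0 °C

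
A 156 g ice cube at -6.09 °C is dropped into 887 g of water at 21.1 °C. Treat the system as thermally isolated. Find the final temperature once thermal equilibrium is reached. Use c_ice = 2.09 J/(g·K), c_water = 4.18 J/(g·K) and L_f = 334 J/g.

Let T be the final temperature. ΣQ_i = 0:
ice -6.09→0 °C: 156·2.09·6.09 = 1985.6
  latent heat to melt: 156·334 = 52104
  meltwater 0→T: 156·4.18·T = 652.08 T
  water cools: 887·4.18·(T − 21.1) = 3707.7(T − 21.1)
4359.7 T = 78232 − 54090 = 24142
T ≈ 5.54 °C — above 0 °C, consistent with complete melting.

T_f ≈ 5.5 °C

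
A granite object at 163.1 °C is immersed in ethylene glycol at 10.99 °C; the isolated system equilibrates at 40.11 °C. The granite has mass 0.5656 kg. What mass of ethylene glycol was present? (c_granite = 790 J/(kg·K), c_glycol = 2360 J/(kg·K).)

m ≈ 0.8 kg

Let T be the final temperature. ΣQ_i = 0:
0.5656·790·(40.11 − 163.1) + m·2360·(40.11 − 10.99) = 0
68723 m = 54955
m = 54955/68723 ≈ 0.7997 kg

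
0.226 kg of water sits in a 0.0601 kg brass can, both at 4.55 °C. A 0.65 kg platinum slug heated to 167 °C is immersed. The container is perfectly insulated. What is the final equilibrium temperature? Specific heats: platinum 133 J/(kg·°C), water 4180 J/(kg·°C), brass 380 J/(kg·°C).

T_f ≈ 17.9 °C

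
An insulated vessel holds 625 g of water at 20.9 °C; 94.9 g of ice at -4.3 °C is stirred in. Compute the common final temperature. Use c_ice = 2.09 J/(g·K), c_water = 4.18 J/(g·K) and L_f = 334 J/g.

Energy conservation, ΣQ = 0:
warm ice to 0 °C: 94.9×2.09×(0 − (-4.3)) = 852.87; latent heat to melt: 94.9×334 = 31697; meltwater 0→T: 94.9×4.18×T = 396.68 T; water cools: 625×4.18×(T − 20.9) = 2612.5(T − 20.9)
3009.2 T = 54601 − 32549 = 22052
T ≈ 7.33 °C (positive, so assuming full melt was valid).

T_f ≈ 7.3 °C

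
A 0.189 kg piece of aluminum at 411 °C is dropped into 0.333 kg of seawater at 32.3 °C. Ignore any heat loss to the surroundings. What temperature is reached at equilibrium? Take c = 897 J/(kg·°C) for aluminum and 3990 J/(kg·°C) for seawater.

T_f ≈ 75.2 °C

Heat lost by the aluminum equals heat gained by the seawater:
0.189·897·(411 − T) = 0.333·3990·(T − 32.3)
169.53(411 − T) = 1328.7(T − 32.3)
1498.2 T = 112594  ⇒  T ≈ 75.15 °C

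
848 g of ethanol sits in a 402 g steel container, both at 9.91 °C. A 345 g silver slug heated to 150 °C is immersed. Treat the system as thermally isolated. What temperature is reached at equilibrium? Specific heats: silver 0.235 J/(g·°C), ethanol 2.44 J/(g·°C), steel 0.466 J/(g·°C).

T_f ≈ 14.8 °C

Heat gained plus heat lost sum to zero:
345*0.235*(T − 150) + 848*2.44*(T − 9.91) + 402*0.466*(T − 9.91) = 0
(81.07 + 2069.1 + 187.33) T = 81.07*150 + 2069.1*9.91 + 187.33*9.91
T = 34523 / 2337.5 = 14.8 °C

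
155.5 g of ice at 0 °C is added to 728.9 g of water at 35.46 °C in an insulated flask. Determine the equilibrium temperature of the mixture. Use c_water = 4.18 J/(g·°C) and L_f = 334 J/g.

T_f ≈ 15.2 °C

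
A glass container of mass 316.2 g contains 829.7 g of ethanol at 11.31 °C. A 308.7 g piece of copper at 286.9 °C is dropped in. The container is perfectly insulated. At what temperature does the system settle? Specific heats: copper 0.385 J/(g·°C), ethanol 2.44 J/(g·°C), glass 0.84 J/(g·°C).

T_f ≈ 24.9 °C

Energy conservation, ΣQ = 0:
308.7×0.385×(T − 286.9) + 829.7×2.44×(T − 11.31) + 316.2×0.84×(T − 11.31) = 0
(118.85 + 2024.5 + 265.61) T = 118.85×286.9 + 2024.5×11.31 + 265.61×11.31
T = 59999 / 2408.9 = 24.9 °C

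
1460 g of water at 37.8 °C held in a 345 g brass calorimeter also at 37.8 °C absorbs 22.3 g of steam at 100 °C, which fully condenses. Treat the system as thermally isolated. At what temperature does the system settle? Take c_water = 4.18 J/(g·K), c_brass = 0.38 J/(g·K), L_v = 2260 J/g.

Energy conservation, ΣQ = 0:
condense steam: −22.3×2260 = −50398
  condensed water 100 °C→T: 93.21(T − 100)
  water warms: 1460×4.18×(T − 37.8) = 6102.8(T − 37.8)
  brass cup: 345×0.38×(T − 37.8) = 131.1(T − 37.8)
6327.1 T = 50398 + 9321.4 + 235641 = 295361
T ≈ 46.68 °C, under the boiling point, so the assumption holds.

T_f ≈ 46.7 °C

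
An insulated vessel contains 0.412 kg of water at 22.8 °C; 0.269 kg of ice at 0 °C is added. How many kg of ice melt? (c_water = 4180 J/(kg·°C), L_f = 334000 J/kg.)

Heat available from the water dropping to 0 °C: 0.412·4180·22.8 = 39265 J.
To melt every bit of ice: 0.269·334000 = 89846 J.
39265 J < 89846 J, so only part of the ice melts and the system sits at 0 °C.
Mass melted = 39265/334000 ≈ 0.1176 kg.

m_melted ≈ 0.118 kg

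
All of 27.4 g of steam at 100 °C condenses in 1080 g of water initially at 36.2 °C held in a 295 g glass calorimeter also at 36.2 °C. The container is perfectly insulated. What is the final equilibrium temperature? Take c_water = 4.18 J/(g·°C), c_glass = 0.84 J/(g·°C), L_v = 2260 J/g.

Heat gained plus heat lost sum to zero:
condense steam: −27.4×2260 = −61924
  condensed water 100 °C→T: 114.53(T − 100)
  original water: 4514.4(T − 36.2)
  cup: 247.8(T − 36.2)
4876.7 T = 61924 + 11453 + 172392 = 245769
T ≈ 50.40 °C, under the boiling point, so the assumption holds.

T_f ≈ 50.4 °C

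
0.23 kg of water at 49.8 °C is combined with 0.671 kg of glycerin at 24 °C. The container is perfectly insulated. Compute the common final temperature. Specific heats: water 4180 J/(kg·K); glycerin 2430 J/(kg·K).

T_f ≈ 33.6 °C

Taking heat into each body as positive, Σ m c ΔT = 0:
0.23·4180·(T − 49.8) + 0.671·2430·(T − 24) = 0
961.4(T − 49.8) + 1630.5(T − 24) = 0
2591.9 T = 87010
T ≈ 33.57 °C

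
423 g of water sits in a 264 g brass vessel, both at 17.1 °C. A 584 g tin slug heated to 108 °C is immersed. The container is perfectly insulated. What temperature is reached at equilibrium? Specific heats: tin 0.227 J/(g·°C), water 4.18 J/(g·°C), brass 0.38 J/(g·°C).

T_f ≈ 23.1 °C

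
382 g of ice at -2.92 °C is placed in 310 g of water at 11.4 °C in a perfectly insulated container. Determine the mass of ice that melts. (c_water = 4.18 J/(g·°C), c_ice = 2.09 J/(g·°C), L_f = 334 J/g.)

m_melted ≈ 37.2 g

Heat available from the water dropping to 0 °C: 310·4.18·11.4 = 14772 J.
Warming the ice to 0 °C takes 382·2.09·2.92 = 2331.3 J, leaving 12441 J for melting.
Fully melting the ice requires m_ice L_f = 382·334 = 127588 J.
12441 J < 127588 J, so only part of the ice melts and the system sits at 0 °C.
m_melted·334 = 12441  ⇒  m_melted ≈ 37.25 g.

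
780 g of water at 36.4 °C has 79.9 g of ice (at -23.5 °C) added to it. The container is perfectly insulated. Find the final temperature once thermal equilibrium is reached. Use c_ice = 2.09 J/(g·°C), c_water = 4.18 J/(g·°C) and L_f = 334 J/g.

Conservation of energy gives ΣQ = 0:
warm ice to 0 °C: 79.9×2.09×(0 − (-23.5)) = 3924.3; melt ice: 79.9×334 = 26687; meltwater 0→T: 79.9×4.18×T = 333.98 T; water cools: 780×4.18×(T − 36.4) = 3260.4(T − 36.4)
3594.4 T = 118679 − 30611 = 88068
T ≈ 24.50 °C — above 0 °C, consistent with complete melting.

T_f ≈ 24.5 °C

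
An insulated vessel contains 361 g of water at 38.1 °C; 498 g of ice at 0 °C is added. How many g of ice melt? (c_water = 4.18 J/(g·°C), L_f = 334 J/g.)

m_melted ≈ 172 g

Cooling the water to 0 °C releases 361·4.18·38.1 = 57492 J.
Melting all 498 g of ice would need 498·334 = 166332 J.
57492 J < 166332 J, so only part of the ice melts and the system sits at 0 °C.
Mass melted = 57492/334 ≈ 172.1 g.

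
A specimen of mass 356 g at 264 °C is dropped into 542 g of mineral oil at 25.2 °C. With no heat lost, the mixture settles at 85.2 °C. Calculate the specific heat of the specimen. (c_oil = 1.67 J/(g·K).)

c ≈ 0.853 J/(g·K)

Energy conservation, ΣQ = 0:
356·c·(85.2 − 264) + 542·1.67·(85.2 − 25.2) = 0
-63653 c = -54308
c = -54308/-63653 ≈ 0.8532 J/(g·K)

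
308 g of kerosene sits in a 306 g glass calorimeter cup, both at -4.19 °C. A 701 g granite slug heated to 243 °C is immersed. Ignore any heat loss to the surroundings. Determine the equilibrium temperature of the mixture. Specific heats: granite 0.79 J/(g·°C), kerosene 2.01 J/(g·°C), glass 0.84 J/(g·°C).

Heat gained plus heat lost sum to zero:
701×0.79×(T − 243) + 308×2.01×(T − (-4.19)) + 306×0.84×(T − (-4.19)) = 0
553.79(T − 243) + 619.08(T − (-4.19)) + 257.04(T − (-4.19)) = 0
(553.79 + 619.08 + 257.04) T = 553.79×243 + 619.08×(-4.19) + 257.04×(-4.19)
T = 130900 / 1429.9 = 91.5 °C

T_f ≈ 91.5 °C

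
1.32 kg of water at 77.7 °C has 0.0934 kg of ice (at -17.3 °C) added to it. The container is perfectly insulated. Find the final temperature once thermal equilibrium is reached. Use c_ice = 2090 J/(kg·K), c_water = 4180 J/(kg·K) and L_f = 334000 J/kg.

T_f ≈ 66.7 °C

Sum of m c ΔT and latent-heat terms is zero:
warm ice to 0 °C: 0.0934·2090·(0 − (-17.3)) = 3377.1; latent heat to melt: 0.0934·334000 = 31196; meltwater 0→T: 0.0934·4180·T = 390.41 T; water: 5517.6(T − 77.7)
5908 T = 428718 − 34573 = 394145
T ≈ 66.71 °C (positive, so assuming full melt was valid).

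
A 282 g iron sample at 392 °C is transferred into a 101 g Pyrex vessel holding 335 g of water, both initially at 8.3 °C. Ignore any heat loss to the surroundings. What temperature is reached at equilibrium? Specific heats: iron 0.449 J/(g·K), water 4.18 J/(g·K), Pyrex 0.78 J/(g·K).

T_f ≈ 38.6 °C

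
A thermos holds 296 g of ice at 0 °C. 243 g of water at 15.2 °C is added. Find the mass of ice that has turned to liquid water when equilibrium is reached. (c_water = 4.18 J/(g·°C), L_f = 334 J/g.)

Cooling the water to 0 °C releases 243×4.18×15.2 = 15439 J.
To melt every bit of ice: 296×334 = 98864 J.
15439 J < 98864 J, so only part of the ice melts and the system sits at 0 °C.
m_melt = 15439 / L_f = 46.23 g.

m_melted ≈ 46.2 g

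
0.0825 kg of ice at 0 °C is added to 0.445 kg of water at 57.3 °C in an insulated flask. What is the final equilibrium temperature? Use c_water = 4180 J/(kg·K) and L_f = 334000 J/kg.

T_f ≈ 35.8 °C

Let T be the final temperature. ΣQ_i = 0:
latent heat to melt: 0.0825·334000 = 27555
  warm the meltwater: 344.85 T
  water cools: 0.445·4180·(T − 57.3) = 1860.1(T − 57.3)
2205 T = 106584 − 27555 = 79029
T ≈ 35.84 °C (positive, so assuming full melt was valid).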